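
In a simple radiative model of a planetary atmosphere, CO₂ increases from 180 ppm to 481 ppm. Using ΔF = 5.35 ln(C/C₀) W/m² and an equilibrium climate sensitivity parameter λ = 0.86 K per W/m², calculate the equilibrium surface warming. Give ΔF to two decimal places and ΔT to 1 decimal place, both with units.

ΔF = 5.26 W/m²; ΔT = 4.5 K

CO₂: 5.35 × ln(481/180) = 5.35 × ln(2.67222) = 5.35 × 0.98291 = 5.2586 W/m².
ΔT = λ ΔF = 0.86 × 5.26 = 4.5236 K.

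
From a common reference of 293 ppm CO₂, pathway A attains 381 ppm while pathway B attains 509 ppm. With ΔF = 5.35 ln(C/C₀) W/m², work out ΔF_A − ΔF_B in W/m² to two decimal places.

ΔF_A − ΔF_B = -1.55 W/m²

ΔF_A = 5.35 ln(381/293) = 5.35 × 0.26263 = 1.4051 W/m².
ΔF_B = 5.35 ln(509/293) = 5.35 × 0.55228 = 2.9547 W/m².
Difference: 1.4051 − 2.9547 = -1.5496 W/m².
(Equivalently, ΔF_A − ΔF_B = 5.35 ln(381/509) = 5.35 × -0.28965 = -1.5496 W/m².)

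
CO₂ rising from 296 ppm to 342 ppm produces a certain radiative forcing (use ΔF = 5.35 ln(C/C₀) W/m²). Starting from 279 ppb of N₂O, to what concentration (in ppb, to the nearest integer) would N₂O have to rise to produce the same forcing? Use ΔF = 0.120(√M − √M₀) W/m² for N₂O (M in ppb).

M ≈ 536 ppb

CO₂ forcing: 5.35 × ln(342/296) = 5.35 × 0.144451 = 0.77281 W/m².
Set 0.120(√M − √279) = 0.77281: √M = 0.77281/0.120 + √279 = 6.4401 + 16.7033 = 23.1434.
M = (23.1434)² = 535.62 ppb.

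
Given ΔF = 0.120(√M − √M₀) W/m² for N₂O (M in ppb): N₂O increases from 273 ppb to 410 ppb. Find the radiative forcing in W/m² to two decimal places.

N₂O: 0.120 × (√410 − √273) = 0.120 × (20.2485 − 16.5227) = 0.120 × 3.7258 = 0.4471 W/m².

ΔF = 0.45 W/m²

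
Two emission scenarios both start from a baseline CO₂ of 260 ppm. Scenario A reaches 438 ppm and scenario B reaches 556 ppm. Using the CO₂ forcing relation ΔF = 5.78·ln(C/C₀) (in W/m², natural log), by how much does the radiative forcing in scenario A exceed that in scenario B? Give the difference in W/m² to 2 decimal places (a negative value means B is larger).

ΔF_A = 5.78 ln(438/260) = 5.78 × 0.52154 = 3.0145 W/m².
ΔF_B = 5.78 ln(556/260) = 5.78 × 0.76009 = 4.3933 W/m².
Difference: 3.0145 − 4.3933 = -1.3788 W/m².

ΔF_A − ΔF_B = -1.38 W/m²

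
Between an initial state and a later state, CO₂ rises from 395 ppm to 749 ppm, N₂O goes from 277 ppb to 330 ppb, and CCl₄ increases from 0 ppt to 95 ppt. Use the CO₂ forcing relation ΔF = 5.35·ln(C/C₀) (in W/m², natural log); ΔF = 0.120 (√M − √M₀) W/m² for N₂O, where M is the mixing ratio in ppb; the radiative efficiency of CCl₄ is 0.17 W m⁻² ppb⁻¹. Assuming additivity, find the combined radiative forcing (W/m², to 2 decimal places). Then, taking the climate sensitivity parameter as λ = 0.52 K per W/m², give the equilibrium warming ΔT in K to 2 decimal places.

ΔF = 3.62 W/m²; ΔT = 1.88 K

CO₂: 5.35 × ln(749/395) = 5.35 × ln(1.89620) = 5.35 × 0.63985 = 3.4232 W/m².
N₂O: 0.120 × (√330 − √277) = 0.120 × (18.1659 − 16.6433) = 0.120 × 1.5226 = 0.1827 W/m².
CCl₄: Δ = 95 − 0 = 95 ppt = 0.095 ppb; ΔF = 0.17 × 0.095 = 0.0162 W/m².
Total ΔF = 3.4232 + 0.1827 + 0.0162 = 3.6221 W/m².
ΔT = λ ΔF = 0.52 × 3.62 = 1.8824 K.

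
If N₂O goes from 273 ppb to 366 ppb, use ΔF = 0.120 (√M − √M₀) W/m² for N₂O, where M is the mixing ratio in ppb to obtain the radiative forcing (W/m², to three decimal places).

ΔF = 0.313 W/m²

N₂O: 0.120 × (√366 − √273) = 0.120 × (19.1311 − 16.5227) = 0.120 × 2.6084 = 0.3130 W/m².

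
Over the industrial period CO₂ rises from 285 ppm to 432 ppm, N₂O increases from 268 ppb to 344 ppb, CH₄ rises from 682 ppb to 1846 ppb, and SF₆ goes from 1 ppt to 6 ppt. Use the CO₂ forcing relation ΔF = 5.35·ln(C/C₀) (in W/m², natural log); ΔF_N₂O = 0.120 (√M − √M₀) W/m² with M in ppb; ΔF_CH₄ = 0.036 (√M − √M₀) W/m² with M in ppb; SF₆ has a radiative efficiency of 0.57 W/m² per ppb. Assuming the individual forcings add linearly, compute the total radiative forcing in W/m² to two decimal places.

ΔF = 3.10 W/m²

CO₂: 5.35 × ln(432/285) = 5.35 × ln(1.51579) = 5.35 × 0.41594 = 2.2253 W/m².
N₂O: 0.120 × (√344 − √268) = 0.120 × (18.5472 − 16.3707) = 0.120 × 2.1765 = 0.2612 W/m².
CH₄: 0.036 × (√1846 − √682) = 0.036 × (42.9651 − 26.1151) = 0.036 × 16.8500 = 0.6066 W/m².
SF₆: Δ = 6 − 1 = 5 ppt = 0.005 ppb; ΔF = 0.57 × 0.005 = 0.0029 W/m².
Total ΔF = 2.2253 + 0.2612 + 0.6066 + 0.0029 = 3.0960 W/m².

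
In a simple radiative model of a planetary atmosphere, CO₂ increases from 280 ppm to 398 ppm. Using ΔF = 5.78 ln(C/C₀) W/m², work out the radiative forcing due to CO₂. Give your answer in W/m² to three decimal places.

CO₂: 5.78 × ln(398/280) = 5.78 × ln(1.42143) = 5.78 × 0.35166 = 2.0326 W/m².

ΔF = 2.033 W/m²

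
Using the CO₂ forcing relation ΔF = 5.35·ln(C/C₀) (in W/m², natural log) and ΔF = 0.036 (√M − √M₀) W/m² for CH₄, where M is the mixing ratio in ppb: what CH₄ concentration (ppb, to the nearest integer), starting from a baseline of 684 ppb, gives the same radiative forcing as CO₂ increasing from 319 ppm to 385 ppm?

M ≈ 2927 ppb

CO₂ forcing: 5.35 × ln(385/319) = 5.35 × 0.188052 = 1.00608 W/m².
Set 0.036(√M − √684) = 1.00608: √M = 1.00608/0.036 + √684 = 27.9467 + 26.1534 = 54.1001.
M = (54.1001)² = 2926.82 ppb.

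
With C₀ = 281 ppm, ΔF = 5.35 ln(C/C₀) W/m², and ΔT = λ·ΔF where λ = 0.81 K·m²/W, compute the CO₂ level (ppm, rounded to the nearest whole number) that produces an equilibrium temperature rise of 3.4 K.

C ≈ 616 ppm

Required forcing: ΔF = ΔT/λ = 3.4/0.81 = 4.1975 W/m².
Then ln(C/281) = ΔF/5.35 = 4.1975/5.35 = 0.78458.
So C = 281 × e^0.78458 = 281 × 2.19149 = 615.81 ppm.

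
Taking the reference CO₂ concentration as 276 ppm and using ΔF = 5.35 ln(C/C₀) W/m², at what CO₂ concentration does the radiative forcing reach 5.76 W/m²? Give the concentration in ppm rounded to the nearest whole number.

C ≈ 810 ppm

Set 5.35 ln(C/276) = 5.76, so ln(C/276) = 5.76/5.35 = 1.07664.
Then C/276 = e^1.07664 = 2.93480, giving C = 276 × 2.93480 = 810.00 ppm.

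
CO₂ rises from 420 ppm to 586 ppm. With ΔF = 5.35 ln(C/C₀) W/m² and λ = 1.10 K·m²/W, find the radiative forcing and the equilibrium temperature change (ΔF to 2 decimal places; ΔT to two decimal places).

ΔF = 1.78 W/m²; ΔT = 1.96 K

CO₂: 5.35 × ln(586/420) = 5.35 × ln(1.39524) = 5.35 × 0.33307 = 1.7819 W/m².
ΔT = λ ΔF = 1.10 × 1.78 = 1.9580 K.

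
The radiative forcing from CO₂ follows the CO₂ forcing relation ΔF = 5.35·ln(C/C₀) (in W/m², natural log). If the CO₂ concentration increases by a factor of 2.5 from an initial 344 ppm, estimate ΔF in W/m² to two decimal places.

Because the forcing depends only on the ratio C/C₀, the initial concentration does not enter.
ΔF = 5.35 × ln(2.5) = 5.35 × 0.91629 = 4.9022 W/m².

ΔF = 4.90 W/m²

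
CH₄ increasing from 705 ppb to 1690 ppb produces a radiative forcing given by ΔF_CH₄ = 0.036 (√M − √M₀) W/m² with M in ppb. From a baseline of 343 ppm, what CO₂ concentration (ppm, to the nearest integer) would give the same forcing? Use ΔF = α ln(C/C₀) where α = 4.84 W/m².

C ≈ 382 ppm

CH₄ forcing: 0.036 × (√1690 − √705) = 0.036 × (41.1096 − 26.5518) = 0.036 × 14.5578 = 0.52408 W/m².
Set 4.84 ln(C/343) = 0.52408: ln(C/343) = 0.52408/4.84 = 0.10828, so C = 343 × e^0.10828 = 343 × 1.11436 = 382.23 ppm.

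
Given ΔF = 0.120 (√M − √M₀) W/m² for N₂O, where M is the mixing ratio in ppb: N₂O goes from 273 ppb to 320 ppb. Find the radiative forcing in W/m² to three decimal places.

N₂O: 0.120 × (√320 − √273) = 0.120 × (17.8885 − 16.5227) = 0.120 × 1.3658 = 0.1639 W/m².

ΔF = 0.164 W/m²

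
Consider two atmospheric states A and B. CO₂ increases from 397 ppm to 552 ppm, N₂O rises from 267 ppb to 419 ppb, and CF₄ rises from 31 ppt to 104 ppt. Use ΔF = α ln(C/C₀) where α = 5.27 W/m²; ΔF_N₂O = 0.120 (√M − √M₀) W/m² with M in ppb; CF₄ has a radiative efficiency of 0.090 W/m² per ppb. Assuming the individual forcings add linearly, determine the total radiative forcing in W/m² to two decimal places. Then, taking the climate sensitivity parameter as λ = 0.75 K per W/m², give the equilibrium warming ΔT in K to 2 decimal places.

ΔF = 2.24 W/m²; ΔT = 1.68 K

CO₂: 5.27 × ln(552/397) = 5.27 × ln(1.39043) = 5.27 × 0.32961 = 1.7370 W/m².
N₂O: 0.120 × (√419 − √267) = 0.120 × (20.4695 − 16.3401) = 0.120 × 4.1294 = 0.4955 W/m².
CF₄: Δ = 104 − 31 = 73 ppt = 0.073 ppb; ΔF = 0.090 × 0.073 = 0.0066 W/m².
Total ΔF = 1.7370 + 0.4955 + 0.0066 = 2.2391 W/m².
ΔT = λ ΔF = 0.75 × 2.24 = 1.6800 K.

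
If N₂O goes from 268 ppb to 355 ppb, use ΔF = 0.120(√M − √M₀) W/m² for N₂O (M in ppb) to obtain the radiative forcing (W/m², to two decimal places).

ΔF = 0.30 W/m²

N₂O: 0.120 × (√355 − √268) = 0.120 × (18.8414 − 16.3707) = 0.120 × 2.4707 = 0.2965 W/m².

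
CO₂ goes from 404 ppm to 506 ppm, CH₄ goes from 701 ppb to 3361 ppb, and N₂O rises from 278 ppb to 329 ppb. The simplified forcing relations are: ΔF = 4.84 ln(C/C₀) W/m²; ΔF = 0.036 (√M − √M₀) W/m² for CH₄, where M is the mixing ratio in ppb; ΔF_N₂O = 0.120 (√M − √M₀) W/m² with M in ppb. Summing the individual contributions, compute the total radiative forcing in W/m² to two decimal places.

CO₂: 4.84 × ln(506/404) = 4.84 × ln(1.25248) = 4.84 × 0.22513 = 1.0896 W/m².
CH₄: 0.036 × (√3361 − √701) = 0.036 × (57.9741 − 26.4764) = 0.036 × 31.4977 = 1.1339 W/m².
N₂O: 0.120 × (√329 − √278) = 0.120 × (18.1384 − 16.6733) = 0.120 × 1.4651 = 0.1758 W/m².
Total ΔF = 1.0896 + 1.1339 + 0.1758 = 2.3993 W/m².

ΔF = 2.40 W/m²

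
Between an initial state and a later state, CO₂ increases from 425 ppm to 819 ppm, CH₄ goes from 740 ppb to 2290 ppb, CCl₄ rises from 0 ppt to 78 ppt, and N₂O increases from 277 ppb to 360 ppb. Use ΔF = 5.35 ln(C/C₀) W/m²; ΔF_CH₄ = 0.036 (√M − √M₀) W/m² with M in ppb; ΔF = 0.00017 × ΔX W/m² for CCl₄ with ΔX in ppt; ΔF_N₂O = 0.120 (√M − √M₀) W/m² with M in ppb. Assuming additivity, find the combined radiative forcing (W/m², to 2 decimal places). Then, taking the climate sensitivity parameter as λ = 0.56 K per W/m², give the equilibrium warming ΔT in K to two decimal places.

ΔF = 4.55 W/m²; ΔT = 2.55 K

CO₂: 5.35 × ln(819/425) = 5.35 × ln(1.92706) = 5.35 × 0.65600 = 3.5096 W/m².
CH₄: 0.036 × (√2290 − √740) = 0.036 × (47.8539 − 27.2029) = 0.036 × 20.6510 = 0.7434 W/m².
CCl₄: ΔF = 0.00017 × (78 − 0) = 0.00017 × 78 = 0.0133 W/m².
N₂O: 0.120 × (√360 − √277) = 0.120 × (18.9737 − 16.6433) = 0.120 × 2.3304 = 0.2796 W/m².
Total ΔF = 3.5096 + 0.7434 + 0.0133 + 0.2796 = 4.5459 W/m².
ΔT = λ ΔF = 0.56 × 4.55 = 2.5480 K.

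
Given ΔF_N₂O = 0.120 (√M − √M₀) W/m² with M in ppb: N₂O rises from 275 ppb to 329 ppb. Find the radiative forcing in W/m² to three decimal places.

ΔF = 0.187 W/m²

N₂O: 0.120 × (√329 − √275) = 0.120 × (18.1384 − 16.5831) = 0.120 × 1.5553 = 0.1866 W/m².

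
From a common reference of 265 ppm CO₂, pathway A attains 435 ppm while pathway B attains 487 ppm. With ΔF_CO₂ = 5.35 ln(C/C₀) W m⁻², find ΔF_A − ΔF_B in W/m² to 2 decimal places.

ΔF_A = 5.35 ln(435/265) = 5.35 × 0.49562 = 2.6516 W/m².
ΔF_B = 5.35 ln(487/265) = 5.35 × 0.60853 = 3.2556 W/m².
Difference: 2.6516 − 3.2556 = -0.6040 W/m².

ΔF_A − ΔF_B = -0.60 W/m²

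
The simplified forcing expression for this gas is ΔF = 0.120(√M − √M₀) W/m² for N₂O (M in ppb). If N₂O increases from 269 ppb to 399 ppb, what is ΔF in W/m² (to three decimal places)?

ΔF = 0.429 W/m²

N₂O: 0.120 × (√399 − √269) = 0.120 × (19.9750 − 16.4012) = 0.120 × 3.5738 = 0.4289 W/m².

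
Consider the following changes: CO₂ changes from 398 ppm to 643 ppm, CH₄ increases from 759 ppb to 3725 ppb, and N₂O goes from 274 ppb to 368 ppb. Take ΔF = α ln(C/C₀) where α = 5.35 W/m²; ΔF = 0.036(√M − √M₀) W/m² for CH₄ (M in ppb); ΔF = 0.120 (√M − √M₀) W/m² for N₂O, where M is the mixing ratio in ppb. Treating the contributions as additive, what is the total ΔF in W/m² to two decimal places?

ΔF = 4.09 W/m²

CO₂: 5.35 × ln(643/398) = 5.35 × ln(1.61558) = 5.35 × 0.47969 = 2.5663 W/m².
CH₄: 0.036 × (√3725 − √759) = 0.036 × (61.0328 − 27.5500) = 0.036 × 33.4828 = 1.2054 W/m².
N₂O: 0.120 × (√368 − √274) = 0.120 × (19.1833 − 16.5529) = 0.120 × 2.6304 = 0.3156 W/m².
Total ΔF = 2.5663 + 1.2054 + 0.3156 = 4.0873 W/m².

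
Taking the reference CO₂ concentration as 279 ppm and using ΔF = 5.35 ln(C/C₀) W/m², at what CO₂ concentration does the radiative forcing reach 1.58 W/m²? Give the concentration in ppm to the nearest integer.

Set 5.35 ln(C/279) = 1.58, so ln(C/279) = 1.58/5.35 = 0.29533.
Then C/279 = e^0.29533 = 1.34357, giving C = 279 × 1.34357 = 374.86 ppm.

C ≈ 375 ppm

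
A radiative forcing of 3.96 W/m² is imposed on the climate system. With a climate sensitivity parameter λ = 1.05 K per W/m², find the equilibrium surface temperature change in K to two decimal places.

ΔT = λ ΔF = 1.05 × 3.96 = 4.1580 K.

ΔT = 4.16 K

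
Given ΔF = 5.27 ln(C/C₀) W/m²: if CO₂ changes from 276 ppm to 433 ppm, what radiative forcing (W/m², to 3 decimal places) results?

ΔF = 2.373 W/m²

CO₂: 5.27 × ln(433/276) = 5.27 × ln(1.56884) = 5.27 × 0.45034 = 2.3733 W/m².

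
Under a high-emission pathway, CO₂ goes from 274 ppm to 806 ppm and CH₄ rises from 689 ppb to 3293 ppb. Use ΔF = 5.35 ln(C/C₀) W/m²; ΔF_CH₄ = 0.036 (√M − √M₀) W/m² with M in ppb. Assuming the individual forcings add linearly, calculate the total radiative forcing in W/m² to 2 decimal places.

CO₂: 5.35 × ln(806/274) = 5.35 × ln(2.94161) = 5.35 × 1.07896 = 5.7724 W/m².
CH₄: 0.036 × (√3293 − √689) = 0.036 × (57.3847 − 26.2488) = 0.036 × 31.1359 = 1.1209 W/m².
Total ΔF = 5.7724 + 1.1209 = 6.8933 W/m².

ΔF = 6.89 W/m²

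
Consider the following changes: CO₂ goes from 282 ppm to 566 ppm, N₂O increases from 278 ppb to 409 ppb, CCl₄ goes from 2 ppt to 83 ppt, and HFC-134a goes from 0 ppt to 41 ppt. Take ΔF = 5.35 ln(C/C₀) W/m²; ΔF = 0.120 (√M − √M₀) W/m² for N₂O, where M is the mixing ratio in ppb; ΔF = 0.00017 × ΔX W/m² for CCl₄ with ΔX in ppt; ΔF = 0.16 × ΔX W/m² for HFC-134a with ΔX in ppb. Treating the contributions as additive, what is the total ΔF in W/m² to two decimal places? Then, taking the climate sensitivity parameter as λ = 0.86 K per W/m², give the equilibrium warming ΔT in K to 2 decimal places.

ΔF = 4.17 W/m²; ΔT = 3.59 K

CO₂: 5.35 × ln(566/282) = 5.35 × ln(2.00709) = 5.35 × 0.69669 = 3.7273 W/m².
N₂O: 0.120 × (√409 − √278) = 0.120 × (20.2237 − 16.6733) = 0.120 × 3.5504 = 0.4260 W/m².
CCl₄: ΔF = 0.00017 × (83 − 2) = 0.00017 × 81 = 0.0138 W/m².
HFC-134a: Δ = 41 − 0 = 41 ppt = 0.041 ppb; ΔF = 0.16 × 0.041 = 0.0066 W/m².
Total ΔF = 3.7273 + 0.4260 + 0.0138 + 0.0066 = 4.1737 W/m².
ΔT = λ ΔF = 0.86 × 4.17 = 3.5862 K.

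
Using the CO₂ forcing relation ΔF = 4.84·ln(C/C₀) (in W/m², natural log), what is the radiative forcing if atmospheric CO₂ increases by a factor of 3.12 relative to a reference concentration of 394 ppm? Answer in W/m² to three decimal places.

ΔF = 5.507 W/m²

Because the forcing depends only on the ratio C/C₀, the initial concentration does not enter.
ΔF = 4.84 × ln(3.12) = 4.84 × 1.13783 = 5.5071 W/m².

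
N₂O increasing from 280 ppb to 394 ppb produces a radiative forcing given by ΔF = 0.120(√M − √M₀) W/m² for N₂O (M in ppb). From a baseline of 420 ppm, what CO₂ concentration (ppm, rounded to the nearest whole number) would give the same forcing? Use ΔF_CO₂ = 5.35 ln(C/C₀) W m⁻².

N₂O forcing: 0.120 × (√394 − √280) = 0.120 × (19.8494 − 16.7332) = 0.120 × 3.1162 = 0.37394 W/m².
Set 5.35 ln(C/420) = 0.37394: ln(C/420) = 0.37394/5.35 = 0.06990, so C = 420 × e^0.06990 = 420 × 1.07240 = 450.41 ppm.

C ≈ 450 ppm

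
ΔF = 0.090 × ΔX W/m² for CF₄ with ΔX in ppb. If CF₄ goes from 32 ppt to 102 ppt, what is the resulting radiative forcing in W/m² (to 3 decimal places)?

ΔF = 0.006 W/m²

CF₄: Δ = 102 − 32 = 70 ppt = 0.070 ppb; ΔF = 0.090 × 0.070 = 0.0063 W/m².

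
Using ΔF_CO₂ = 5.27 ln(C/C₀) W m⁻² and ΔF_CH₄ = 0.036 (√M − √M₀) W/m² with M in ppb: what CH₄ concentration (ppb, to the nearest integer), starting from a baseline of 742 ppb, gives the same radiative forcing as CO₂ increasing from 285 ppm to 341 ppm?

M ≈ 2862 ppb

CO₂ forcing: 5.27 × ln(341/285) = 5.27 × 0.179393 = 0.94540 W/m².
Set 0.036(√M − √742) = 0.94540: √M = 0.94540/0.036 + √742 = 26.2611 + 27.2397 = 53.5008.
M = (53.5008)² = 2862.34 ppb.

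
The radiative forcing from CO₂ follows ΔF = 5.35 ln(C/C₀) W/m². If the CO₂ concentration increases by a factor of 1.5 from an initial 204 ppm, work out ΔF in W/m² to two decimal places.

ΔF = 5.35 × ln(1.5) = 5.35 × 0.40547 = 2.1693 W/m².

ΔF = 2.17 W/m²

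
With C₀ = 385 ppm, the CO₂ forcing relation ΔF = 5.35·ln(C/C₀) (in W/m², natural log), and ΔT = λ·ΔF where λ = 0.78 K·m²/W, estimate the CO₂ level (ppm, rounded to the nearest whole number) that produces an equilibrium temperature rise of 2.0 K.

C ≈ 622 ppm

Required forcing: ΔF = ΔT/λ = 2.0/0.78 = 2.5641 W/m².
Then ln(C/385) = ΔF/5.35 = 2.5641/5.35 = 0.47927.
So C = 385 × e^0.47927 = 385 × 1.61490 = 621.74 ppm.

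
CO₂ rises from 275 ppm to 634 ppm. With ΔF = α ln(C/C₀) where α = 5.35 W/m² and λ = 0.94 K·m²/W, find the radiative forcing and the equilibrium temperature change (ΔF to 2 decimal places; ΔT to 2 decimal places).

ΔF = 4.47 W/m²; ΔT = 4.20 K

CO₂: 5.35 × ln(634/275) = 5.35 × ln(2.30545) = 5.35 × 0.83528 = 4.4687 W/m².
ΔT = λ ΔF = 0.94 × 4.47 = 4.2018 K.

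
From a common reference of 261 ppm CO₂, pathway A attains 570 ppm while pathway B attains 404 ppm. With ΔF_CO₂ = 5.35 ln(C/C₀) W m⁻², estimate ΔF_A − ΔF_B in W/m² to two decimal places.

ΔF_A − ΔF_B = 1.84 W/m²

ΔF_A = 5.35 ln(570/261) = 5.35 × 0.78112 = 4.1790 W/m².
ΔF_B = 5.35 ln(404/261) = 5.35 × 0.43689 = 2.3374 W/m².
Difference: 4.1790 − 2.3374 = 1.8416 W/m².
(Equivalently, ΔF_A − ΔF_B = 5.35 ln(570/404) = 5.35 × 0.34422 = 1.8416 W/m².)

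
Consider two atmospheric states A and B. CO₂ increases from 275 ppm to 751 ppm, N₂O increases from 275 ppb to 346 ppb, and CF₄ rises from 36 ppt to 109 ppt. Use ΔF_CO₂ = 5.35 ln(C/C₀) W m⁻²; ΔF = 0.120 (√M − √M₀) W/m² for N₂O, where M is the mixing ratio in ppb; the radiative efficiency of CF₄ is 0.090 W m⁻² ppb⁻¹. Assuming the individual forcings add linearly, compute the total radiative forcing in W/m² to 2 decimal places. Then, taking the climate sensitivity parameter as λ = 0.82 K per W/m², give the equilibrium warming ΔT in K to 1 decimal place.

CO₂: 5.35 × ln(751/275) = 5.35 × ln(2.73091) = 5.35 × 1.00463 = 5.3748 W/m².
N₂O: 0.120 × (√346 − √275) = 0.120 × (18.6011 − 16.5831) = 0.120 × 2.0180 = 0.2422 W/m².
CF₄: Δ = 109 − 36 = 73 ppt = 0.073 ppb; ΔF = 0.090 × 0.073 = 0.0066 W/m².
Total ΔF = 5.3748 + 0.2422 + 0.0066 = 5.6236 W/m².
ΔT = λ ΔF = 0.82 × 5.62 = 4.6084 K.

ΔF = 5.62 W/m²; ΔT = 4.6 K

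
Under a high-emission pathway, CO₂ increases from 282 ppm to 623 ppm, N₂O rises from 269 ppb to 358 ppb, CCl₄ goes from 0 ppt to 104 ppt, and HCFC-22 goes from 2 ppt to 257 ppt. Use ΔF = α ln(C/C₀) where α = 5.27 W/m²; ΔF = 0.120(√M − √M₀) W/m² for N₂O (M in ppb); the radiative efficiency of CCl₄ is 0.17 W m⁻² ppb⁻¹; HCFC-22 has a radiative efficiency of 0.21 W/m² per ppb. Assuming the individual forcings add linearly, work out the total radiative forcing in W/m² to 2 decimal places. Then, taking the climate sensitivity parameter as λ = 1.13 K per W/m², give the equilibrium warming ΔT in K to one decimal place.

CO₂: 5.27 × ln(623/282) = 5.27 × ln(2.20922) = 5.27 × 0.79264 = 4.1772 W/m².
N₂O: 0.120 × (√358 − √269) = 0.120 × (18.9209 − 16.4012) = 0.120 × 2.5197 = 0.3024 W/m².
CCl₄: Δ = 104 − 0 = 104 ppt = 0.104 ppb; ΔF = 0.17 × 0.104 = 0.0177 W/m².
HCFC-22: Δ = 257 − 2 = 255 ppt = 0.255 ppb; ΔF = 0.21 × 0.255 = 0.0536 W/m².
Total ΔF = 4.1772 + 0.3024 + 0.0177 + 0.0536 = 4.5509 W/m².
ΔT = λ ΔF = 1.13 × 4.55 = 5.1415 K.

ΔF = 4.55 W/m²; ΔT = 5.1 K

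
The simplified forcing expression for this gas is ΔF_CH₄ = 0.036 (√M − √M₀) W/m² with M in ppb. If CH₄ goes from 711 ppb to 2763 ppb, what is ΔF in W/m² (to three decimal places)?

ΔF = 0.932 W/m²

CH₄: 0.036 × (√2763 − √711) = 0.036 × (52.5642 − 26.6646) = 0.036 × 25.8996 = 0.9324 W/m².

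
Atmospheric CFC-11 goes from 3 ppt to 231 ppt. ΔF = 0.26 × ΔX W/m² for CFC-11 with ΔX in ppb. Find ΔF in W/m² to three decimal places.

CFC-11: Δ = 231 − 3 = 228 ppt = 0.228 ppb; ΔF = 0.26 × 0.228 = 0.0593 W/m².

ΔF = 0.059 W/m²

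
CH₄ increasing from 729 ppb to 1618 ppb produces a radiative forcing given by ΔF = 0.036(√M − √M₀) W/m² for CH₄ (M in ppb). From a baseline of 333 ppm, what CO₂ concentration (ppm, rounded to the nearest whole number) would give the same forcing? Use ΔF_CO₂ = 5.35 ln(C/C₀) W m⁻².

C ≈ 364 ppm

CH₄ forcing: 0.036 × (√1618 − √729) = 0.036 × (40.2244 − 27.0000) = 0.036 × 13.2244 = 0.47608 W/m².
Set 5.35 ln(C/333) = 0.47608: ln(C/333) = 0.47608/5.35 = 0.08899, so C = 333 × e^0.08899 = 333 × 1.09307 = 363.99 ppm.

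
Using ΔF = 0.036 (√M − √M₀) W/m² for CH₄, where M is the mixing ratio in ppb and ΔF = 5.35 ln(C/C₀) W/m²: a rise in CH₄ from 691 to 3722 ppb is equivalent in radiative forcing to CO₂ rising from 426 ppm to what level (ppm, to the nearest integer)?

CH₄ forcing: 0.036 × (√3722 − √691) = 0.036 × (61.0082 − 26.2869) = 0.036 × 34.7213 = 1.24997 W/m².
Set 5.35 ln(C/426) = 1.24997: ln(C/426) = 1.24997/5.35 = 0.23364, so C = 426 × e^0.23364 = 426 × 1.26319 = 538.12 ppm.

C ≈ 538 ppm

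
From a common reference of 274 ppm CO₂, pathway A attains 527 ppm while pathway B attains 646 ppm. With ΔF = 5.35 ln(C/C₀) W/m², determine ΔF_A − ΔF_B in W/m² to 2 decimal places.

ΔF_A = 5.35 ln(527/274) = 5.35 × 0.65407 = 3.4993 W/m².
ΔF_B = 5.35 ln(646/274) = 5.35 × 0.85767 = 4.5885 W/m².
Difference: 3.4993 − 4.5885 = -1.0892 W/m².

ΔF_A − ΔF_B = -1.09 W/m²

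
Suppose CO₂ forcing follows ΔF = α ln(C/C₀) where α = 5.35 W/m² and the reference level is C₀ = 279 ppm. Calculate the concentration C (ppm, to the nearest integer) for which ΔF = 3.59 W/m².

C ≈ 546 ppm

Set 5.35 ln(C/279) = 3.59, so ln(C/279) = 3.59/5.35 = 0.67103.
Then C/279 = e^0.67103 = 1.95625, giving C = 279 × 1.95625 = 545.79 ppm.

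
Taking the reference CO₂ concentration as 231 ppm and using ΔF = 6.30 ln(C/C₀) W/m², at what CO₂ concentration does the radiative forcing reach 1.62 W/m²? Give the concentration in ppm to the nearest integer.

C ≈ 299 ppm

Set 6.30 ln(C/231) = 1.62, so ln(C/231) = 1.62/6.30 = 0.25714.
Then C/231 = e^0.25714 = 1.29323, giving C = 231 × 1.29323 = 298.74 ppm.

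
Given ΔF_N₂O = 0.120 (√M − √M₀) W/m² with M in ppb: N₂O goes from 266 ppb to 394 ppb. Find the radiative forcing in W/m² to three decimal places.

N₂O: 0.120 × (√394 − √266) = 0.120 × (19.8494 − 16.3095) = 0.120 × 3.5399 = 0.4248 W/m².

ΔF = 0.425 W/m²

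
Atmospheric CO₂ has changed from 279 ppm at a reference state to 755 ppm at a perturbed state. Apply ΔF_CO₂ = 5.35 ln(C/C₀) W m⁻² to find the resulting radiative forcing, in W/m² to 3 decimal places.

ΔF = 5.326 W/m²

CO₂: 5.35 × ln(755/279) = 5.35 × ln(2.70609) = 5.35 × 0.99550 = 5.3259 W/m².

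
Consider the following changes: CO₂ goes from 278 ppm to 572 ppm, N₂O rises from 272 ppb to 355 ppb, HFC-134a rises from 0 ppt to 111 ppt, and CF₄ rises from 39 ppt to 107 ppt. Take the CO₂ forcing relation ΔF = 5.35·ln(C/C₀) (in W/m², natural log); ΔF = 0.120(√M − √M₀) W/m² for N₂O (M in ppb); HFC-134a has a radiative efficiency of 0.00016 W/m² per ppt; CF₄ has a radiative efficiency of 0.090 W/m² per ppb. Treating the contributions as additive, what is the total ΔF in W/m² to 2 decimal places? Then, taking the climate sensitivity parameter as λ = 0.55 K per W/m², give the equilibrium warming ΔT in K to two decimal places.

CO₂: 5.35 × ln(572/278) = 5.35 × ln(2.05755) = 5.35 × 0.72152 = 3.8601 W/m².
N₂O: 0.120 × (√355 − √272) = 0.120 × (18.8414 − 16.4924) = 0.120 × 2.3490 = 0.2819 W/m².
HFC-134a: ΔF = 0.00016 × (111 − 0) = 0.00016 × 111 = 0.0178 W/m².
CF₄: Δ = 107 − 39 = 68 ppt = 0.068 ppb; ΔF = 0.090 × 0.068 = 0.0061 W/m².
Total ΔF = 3.8601 + 0.2819 + 0.0178 + 0.0061 = 4.1659 W/m².
ΔT = λ ΔF = 0.55 × 4.17 = 2.2935 K.

ΔF = 4.17 W/m²; ΔT = 2.29 K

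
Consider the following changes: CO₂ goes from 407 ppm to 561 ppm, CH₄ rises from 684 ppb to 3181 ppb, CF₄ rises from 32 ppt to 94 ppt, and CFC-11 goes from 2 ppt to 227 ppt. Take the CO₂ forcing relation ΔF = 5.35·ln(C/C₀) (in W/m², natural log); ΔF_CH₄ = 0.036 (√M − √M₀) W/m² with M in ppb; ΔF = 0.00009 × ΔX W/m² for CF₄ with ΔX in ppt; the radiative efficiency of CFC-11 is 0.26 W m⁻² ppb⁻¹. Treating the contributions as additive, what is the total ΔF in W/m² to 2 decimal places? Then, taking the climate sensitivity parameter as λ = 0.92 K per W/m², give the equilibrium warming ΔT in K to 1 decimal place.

CO₂: 5.35 × ln(561/407) = 5.35 × ln(1.37838) = 5.35 × 0.32091 = 1.7169 W/m².
CH₄: 0.036 × (√3181 − √684) = 0.036 × (56.4004 − 26.1534) = 0.036 × 30.2470 = 1.0889 W/m².
CF₄: ΔF = 0.00009 × (94 − 32) = 0.00009 × 62 = 0.0056 W/m².
CFC-11: Δ = 227 − 2 = 225 ppt = 0.225 ppb; ΔF = 0.26 × 0.225 = 0.0585 W/m².
Total ΔF = 1.7169 + 1.0889 + 0.0056 + 0.0585 = 2.8699 W/m².
ΔT = λ ΔF = 0.92 × 2.87 = 2.6404 K.

ΔF = 2.87 W/m²; ΔT = 2.6 K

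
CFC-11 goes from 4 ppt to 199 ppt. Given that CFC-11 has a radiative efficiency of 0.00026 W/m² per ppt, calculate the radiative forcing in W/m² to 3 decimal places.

CFC-11: ΔF = 0.00026 × (199 − 4) = 0.00026 × 195 = 0.0507 W/m².

ΔF = 0.051 W/m²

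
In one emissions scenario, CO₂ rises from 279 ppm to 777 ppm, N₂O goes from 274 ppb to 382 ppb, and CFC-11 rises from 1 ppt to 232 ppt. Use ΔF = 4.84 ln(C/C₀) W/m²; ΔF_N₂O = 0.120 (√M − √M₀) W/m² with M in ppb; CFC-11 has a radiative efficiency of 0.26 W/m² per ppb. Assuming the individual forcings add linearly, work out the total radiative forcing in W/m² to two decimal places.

ΔF = 5.38 W/m²

CO₂: 4.84 × ln(777/279) = 4.84 × ln(2.78495) = 4.84 × 1.02423 = 4.9573 W/m².
N₂O: 0.120 × (√382 − √274) = 0.120 × (19.5448 − 16.5529) = 0.120 × 2.9919 = 0.3590 W/m².
CFC-11: Δ = 232 − 1 = 231 ppt = 0.231 ppb; ΔF = 0.26 × 0.231 = 0.0601 W/m².
Total ΔF = 4.9573 + 0.3590 + 0.0601 = 5.3764 W/m².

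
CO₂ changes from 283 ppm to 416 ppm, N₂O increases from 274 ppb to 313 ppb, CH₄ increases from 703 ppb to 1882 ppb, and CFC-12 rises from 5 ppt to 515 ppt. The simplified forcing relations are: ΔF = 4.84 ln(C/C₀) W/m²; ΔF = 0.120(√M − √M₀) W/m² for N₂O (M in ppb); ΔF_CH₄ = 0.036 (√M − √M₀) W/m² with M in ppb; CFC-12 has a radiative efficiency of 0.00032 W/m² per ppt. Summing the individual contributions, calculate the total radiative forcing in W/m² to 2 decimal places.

CO₂: 4.84 × ln(416/283) = 4.84 × ln(1.46996) = 4.84 × 0.38524 = 1.8646 W/m².
N₂O: 0.120 × (√313 − √274) = 0.120 × (17.6918 − 16.5529) = 0.120 × 1.1389 = 0.1367 W/m².
CH₄: 0.036 × (√1882 − √703) = 0.036 × (43.3820 − 26.5141) = 0.036 × 16.8679 = 0.6072 W/m².
CFC-12: ΔF = 0.00032 × (515 − 5) = 0.00032 × 510 = 0.1632 W/m².
Total ΔF = 1.8646 + 0.1367 + 0.6072 + 0.1632 = 2.7717 W/m².

ΔF = 2.77 W/m²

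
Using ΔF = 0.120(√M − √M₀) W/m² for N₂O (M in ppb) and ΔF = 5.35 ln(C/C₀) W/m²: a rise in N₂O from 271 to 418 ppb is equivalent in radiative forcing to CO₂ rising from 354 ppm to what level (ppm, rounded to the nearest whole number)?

C ≈ 387 ppm

N₂O forcing: 0.120 × (√418 − √271) = 0.120 × (20.4450 − 16.4621) = 0.120 × 3.9829 = 0.47795 W/m².
Set 5.35 ln(C/354) = 0.47795: ln(C/354) = 0.47795/5.35 = 0.08934, so C = 354 × e^0.08934 = 354 × 1.09345 = 387.08 ppm.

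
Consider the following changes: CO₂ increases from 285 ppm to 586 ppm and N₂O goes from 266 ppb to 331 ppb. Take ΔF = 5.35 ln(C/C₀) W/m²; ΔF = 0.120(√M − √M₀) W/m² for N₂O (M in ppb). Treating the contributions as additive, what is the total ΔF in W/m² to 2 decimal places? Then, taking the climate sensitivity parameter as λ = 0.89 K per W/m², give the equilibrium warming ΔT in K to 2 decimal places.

CO₂: 5.35 × ln(586/285) = 5.35 × ln(2.05614) = 5.35 × 0.72083 = 3.8564 W/m².
N₂O: 0.120 × (√331 − √266) = 0.120 × (18.1934 − 16.3095) = 0.120 × 1.8839 = 0.2261 W/m².
Total ΔF = 3.8564 + 0.2261 = 4.0825 W/m².
ΔT = λ ΔF = 0.89 × 4.08 = 3.6312 K.

ΔF = 4.08 W/m²; ΔT = 3.63 K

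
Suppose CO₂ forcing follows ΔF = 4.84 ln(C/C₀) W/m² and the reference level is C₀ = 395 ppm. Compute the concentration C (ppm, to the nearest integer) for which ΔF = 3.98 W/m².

Set 4.84 ln(C/395) = 3.98, so ln(C/395) = 3.98/4.84 = 0.82231.
Then C/395 = e^0.82231 = 2.27575, giving C = 395 × 2.27575 = 898.92 ppm.

C ≈ 899 ppm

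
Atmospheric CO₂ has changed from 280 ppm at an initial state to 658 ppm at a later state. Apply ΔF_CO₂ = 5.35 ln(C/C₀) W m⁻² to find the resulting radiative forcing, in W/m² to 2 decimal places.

ΔF = 4.57 W/m²

CO₂ absorption bands are partially saturated, so forcing scales with the logarithm of the concentration ratio.
CO₂: 5.35 × ln(658/280) = 5.35 × ln(2.35000) = 5.35 × 0.85442 = 4.5711 W/m².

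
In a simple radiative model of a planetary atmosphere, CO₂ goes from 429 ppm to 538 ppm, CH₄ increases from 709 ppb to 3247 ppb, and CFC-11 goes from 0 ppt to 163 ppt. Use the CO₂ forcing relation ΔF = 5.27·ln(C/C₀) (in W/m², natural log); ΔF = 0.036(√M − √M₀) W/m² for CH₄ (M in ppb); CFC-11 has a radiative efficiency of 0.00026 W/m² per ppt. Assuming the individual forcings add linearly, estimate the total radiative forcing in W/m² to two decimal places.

CO₂: 5.27 × ln(538/429) = 5.27 × ln(1.25408) = 5.27 × 0.22640 = 1.1931 W/m².
CH₄: 0.036 × (√3247 − √709) = 0.036 × (56.9825 − 26.6271) = 0.036 × 30.3554 = 1.0928 W/m².
CFC-11: ΔF = 0.00026 × (163 − 0) = 0.00026 × 163 = 0.0424 W/m².
Total ΔF = 1.1931 + 1.0928 + 0.0424 = 2.3283 W/m².

ΔF = 2.33 W/m²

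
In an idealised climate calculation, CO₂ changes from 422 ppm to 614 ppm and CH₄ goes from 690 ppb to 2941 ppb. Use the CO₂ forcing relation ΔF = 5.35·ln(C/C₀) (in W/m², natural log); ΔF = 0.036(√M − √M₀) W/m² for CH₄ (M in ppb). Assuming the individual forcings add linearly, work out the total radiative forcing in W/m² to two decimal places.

CO₂: 5.35 × ln(614/422) = 5.35 × ln(1.45498) = 5.35 × 0.37499 = 2.0062 W/m².
CH₄: 0.036 × (√2941 − √690) = 0.036 × (54.2310 − 26.2679) = 0.036 × 27.9631 = 1.0067 W/m².
Total ΔF = 2.0062 + 1.0067 = 3.0129 W/m².

ΔF = 3.01 W/m²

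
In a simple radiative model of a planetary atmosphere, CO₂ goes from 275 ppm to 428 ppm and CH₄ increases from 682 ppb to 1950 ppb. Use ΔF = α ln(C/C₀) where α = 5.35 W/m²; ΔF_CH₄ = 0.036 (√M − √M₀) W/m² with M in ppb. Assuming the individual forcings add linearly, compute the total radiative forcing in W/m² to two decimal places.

ΔF = 3.02 W/m²

CO₂: 5.35 × ln(428/275) = 5.35 × ln(1.55636) = 5.35 × 0.44235 = 2.3666 W/m².
CH₄: 0.036 × (√1950 − √682) = 0.036 × (44.1588 − 26.1151) = 0.036 × 18.0437 = 0.6496 W/m².
Total ΔF = 2.3666 + 0.6496 = 3.0162 W/m².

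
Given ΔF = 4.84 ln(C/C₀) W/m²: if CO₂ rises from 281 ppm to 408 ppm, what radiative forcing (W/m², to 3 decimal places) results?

ΔF = 1.805 W/m²

CO₂: 4.84 × ln(408/281) = 4.84 × ln(1.45196) = 4.84 × 0.37291 = 1.8049 W/m².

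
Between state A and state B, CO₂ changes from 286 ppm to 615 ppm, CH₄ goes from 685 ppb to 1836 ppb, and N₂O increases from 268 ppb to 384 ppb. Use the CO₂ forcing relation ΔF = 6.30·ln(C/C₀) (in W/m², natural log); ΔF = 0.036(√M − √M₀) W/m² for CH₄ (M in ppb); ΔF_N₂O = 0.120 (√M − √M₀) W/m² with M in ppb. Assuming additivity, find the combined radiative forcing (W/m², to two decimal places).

ΔF = 5.81 W/m²

CO₂: 6.30 × ln(615/286) = 6.30 × ln(2.15035) = 6.30 × 0.76563 = 4.8235 W/m².
CH₄: 0.036 × (√1836 − √685) = 0.036 × (42.8486 − 26.1725) = 0.036 × 16.6761 = 0.6003 W/m².
N₂O: 0.120 × (√384 − √268) = 0.120 × (19.5959 − 16.3707) = 0.120 × 3.2252 = 0.3870 W/m².
Total ΔF = 4.8235 + 0.6003 + 0.3870 = 5.8108 W/m².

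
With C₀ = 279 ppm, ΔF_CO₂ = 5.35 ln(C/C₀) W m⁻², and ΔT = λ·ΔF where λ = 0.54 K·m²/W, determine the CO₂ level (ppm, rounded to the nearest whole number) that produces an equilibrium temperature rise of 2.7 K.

C ≈ 710 ppm

Required forcing: ΔF = ΔT/λ = 2.7/0.54 = 5.0000 W/m².
Then ln(C/279) = ΔF/5.35 = 5.0000/5.35 = 0.93458.
So C = 279 × e^0.93458 = 279 × 2.54614 = 710.37 ppm.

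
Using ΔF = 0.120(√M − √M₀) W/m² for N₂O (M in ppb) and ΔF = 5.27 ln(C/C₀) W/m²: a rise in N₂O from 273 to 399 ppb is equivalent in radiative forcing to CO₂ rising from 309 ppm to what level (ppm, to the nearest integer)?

N₂O forcing: 0.120 × (√399 − √273) = 0.120 × (19.9750 − 16.5227) = 0.120 × 3.4523 = 0.41428 W/m².
Set 5.27 ln(C/309) = 0.41428: ln(C/309) = 0.41428/5.27 = 0.07861, so C = 309 × e^0.07861 = 309 × 1.08178 = 334.27 ppm.

C ≈ 334 ppm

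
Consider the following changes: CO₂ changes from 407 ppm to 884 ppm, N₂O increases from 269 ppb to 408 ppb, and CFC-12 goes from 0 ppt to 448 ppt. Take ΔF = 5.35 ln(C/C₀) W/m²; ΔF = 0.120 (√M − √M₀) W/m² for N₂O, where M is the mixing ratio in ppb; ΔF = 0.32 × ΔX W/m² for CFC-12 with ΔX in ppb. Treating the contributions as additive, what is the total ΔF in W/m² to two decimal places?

CO₂: 5.35 × ln(884/407) = 5.35 × ln(2.17199) = 5.35 × 0.77564 = 4.1497 W/m².
N₂O: 0.120 × (√408 − √269) = 0.120 × (20.1990 − 16.4012) = 0.120 × 3.7978 = 0.4557 W/m².
CFC-12: Δ = 448 − 0 = 448 ppt = 0.448 ppb; ΔF = 0.32 × 0.448 = 0.1434 W/m².
Total ΔF = 4.1497 + 0.4557 + 0.1434 = 4.7488 W/m².

ΔF = 4.75 W/m²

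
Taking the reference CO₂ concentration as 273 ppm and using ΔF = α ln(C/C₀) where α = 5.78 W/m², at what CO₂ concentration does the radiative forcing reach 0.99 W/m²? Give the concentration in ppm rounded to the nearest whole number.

C ≈ 324 ppm

Set 5.78 ln(C/273) = 0.99, so ln(C/273) = 0.99/5.78 = 0.17128.
Then C/273 = e^0.17128 = 1.18682, giving C = 273 × 1.18682 = 324.00 ppm.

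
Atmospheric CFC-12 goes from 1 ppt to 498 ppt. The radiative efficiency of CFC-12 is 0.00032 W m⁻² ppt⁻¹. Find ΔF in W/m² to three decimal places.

ΔF = 0.159 W/m²

CFC-12: ΔF = 0.00032 × (498 − 1) = 0.00032 × 497 = 0.1590 W/m².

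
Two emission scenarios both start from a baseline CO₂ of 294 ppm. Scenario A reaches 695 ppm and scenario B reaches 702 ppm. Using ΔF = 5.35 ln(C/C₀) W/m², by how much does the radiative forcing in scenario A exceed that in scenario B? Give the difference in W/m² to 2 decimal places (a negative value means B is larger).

ΔF_A = 5.35 ln(695/294) = 5.35 × 0.86033 = 4.6028 W/m².
ΔF_B = 5.35 ln(702/294) = 5.35 × 0.87035 = 4.6564 W/m².
Difference: 4.6028 − 4.6564 = -0.0536 W/m².
(Equivalently, ΔF_A − ΔF_B = 5.35 ln(695/702) = 5.35 × -0.01002 = -0.0536 W/m².)

ΔF_A − ΔF_B = -0.05 W/m²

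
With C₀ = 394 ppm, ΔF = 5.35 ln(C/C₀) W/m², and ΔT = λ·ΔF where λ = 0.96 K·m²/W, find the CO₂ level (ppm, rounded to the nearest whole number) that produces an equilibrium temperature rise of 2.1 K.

Required forcing: ΔF = ΔT/λ = 2.1/0.96 = 2.1875 W/m².
Then ln(C/394) = ΔF/5.35 = 2.1875/5.35 = 0.40888.
So C = 394 × e^0.40888 = 394 × 1.50513 = 593.02 ppm.

C ≈ 593 ppm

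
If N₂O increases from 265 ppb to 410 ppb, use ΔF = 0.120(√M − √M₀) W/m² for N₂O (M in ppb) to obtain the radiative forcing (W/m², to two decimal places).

N₂O: 0.120 × (√410 − √265) = 0.120 × (20.2485 − 16.2788) = 0.120 × 3.9697 = 0.4764 W/m².

ΔF = 0.48 W/m²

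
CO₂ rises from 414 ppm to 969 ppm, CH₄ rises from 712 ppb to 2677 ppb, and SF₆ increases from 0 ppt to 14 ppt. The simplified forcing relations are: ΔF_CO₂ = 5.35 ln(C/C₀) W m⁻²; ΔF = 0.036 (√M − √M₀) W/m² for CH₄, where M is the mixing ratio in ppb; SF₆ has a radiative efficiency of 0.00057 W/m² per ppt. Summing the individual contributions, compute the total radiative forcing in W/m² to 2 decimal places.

CO₂: 5.35 × ln(969/414) = 5.35 × ln(2.34058) = 5.35 × 0.85040 = 4.5496 W/m².
CH₄: 0.036 × (√2677 − √712) = 0.036 × (51.7397 − 26.6833) = 0.036 × 25.0564 = 0.9020 W/m².
SF₆: ΔF = 0.00057 × (14 − 0) = 0.00057 × 14 = 0.0080 W/m².
Total ΔF = 4.5496 + 0.9020 + 0.0080 = 5.4596 W/m².

ΔF = 5.46 W/m²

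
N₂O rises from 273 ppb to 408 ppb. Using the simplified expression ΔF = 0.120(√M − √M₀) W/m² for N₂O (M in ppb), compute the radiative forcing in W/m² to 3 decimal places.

N₂O: 0.120 × (√408 − √273) = 0.120 × (20.1990 − 16.5227) = 0.120 × 3.6763 = 0.4412 W/m².

ΔF = 0.441 W/m²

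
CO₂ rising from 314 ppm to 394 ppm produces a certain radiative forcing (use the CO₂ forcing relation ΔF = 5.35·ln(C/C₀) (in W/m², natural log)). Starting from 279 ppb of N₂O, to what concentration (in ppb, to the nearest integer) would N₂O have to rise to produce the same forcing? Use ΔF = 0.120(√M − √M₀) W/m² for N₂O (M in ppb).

CO₂ forcing: 5.35 × ln(394/314) = 5.35 × 0.226958 = 1.21423 W/m².
Set 0.120(√M − √279) = 1.21423: √M = 1.21423/0.120 + √279 = 10.1186 + 16.7033 = 26.8219.
M = (26.8219)² = 719.41 ppb.

M ≈ 719 ppb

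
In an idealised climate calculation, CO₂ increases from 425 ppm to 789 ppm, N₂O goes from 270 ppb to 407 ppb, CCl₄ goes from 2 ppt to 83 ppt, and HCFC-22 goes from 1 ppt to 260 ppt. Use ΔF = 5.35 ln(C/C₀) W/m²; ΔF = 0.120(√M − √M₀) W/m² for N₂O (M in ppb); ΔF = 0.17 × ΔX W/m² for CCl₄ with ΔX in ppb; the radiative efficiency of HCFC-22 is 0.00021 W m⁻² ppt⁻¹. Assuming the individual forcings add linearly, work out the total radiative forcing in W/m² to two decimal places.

ΔF = 3.83 W/m²

CO₂: 5.35 × ln(789/425) = 5.35 × ln(1.85647) = 5.35 × 0.61868 = 3.3099 W/m².
N₂O: 0.120 × (√407 − √270) = 0.120 × (20.1742 − 16.4317) = 0.120 × 3.7425 = 0.4491 W/m².
CCl₄: Δ = 83 − 2 = 81 ppt = 0.081 ppb; ΔF = 0.17 × 0.081 = 0.0138 W/m².
HCFC-22: ΔF = 0.00021 × (260 − 1) = 0.00021 × 259 = 0.0544 W/m².
Total ΔF = 3.3099 + 0.4491 + 0.0138 + 0.0544 = 3.8272 W/m².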